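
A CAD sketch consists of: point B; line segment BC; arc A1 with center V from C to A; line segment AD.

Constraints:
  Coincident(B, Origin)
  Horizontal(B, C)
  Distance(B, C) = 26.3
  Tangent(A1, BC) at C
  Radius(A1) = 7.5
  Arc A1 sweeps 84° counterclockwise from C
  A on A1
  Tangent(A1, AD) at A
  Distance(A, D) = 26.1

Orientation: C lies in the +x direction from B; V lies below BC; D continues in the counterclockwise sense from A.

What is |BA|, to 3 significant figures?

20.0

B is at the origin; BC is horizontal with |BC| = 26.3 and C on the +x side, so C = (26.3, 0.00). The tangent condition forces VC to be normal to BC, so V = C + (0, -7.5) = (26.3, -7.50). On A1, C sits at bearing 90° from V; an 84° counterclockwise sweep puts A at bearing 174°, so A = V + 7.5·(cos 174°, sin 174°) = (18.8, -6.72). Then |BA| = |A − B| = 20.0.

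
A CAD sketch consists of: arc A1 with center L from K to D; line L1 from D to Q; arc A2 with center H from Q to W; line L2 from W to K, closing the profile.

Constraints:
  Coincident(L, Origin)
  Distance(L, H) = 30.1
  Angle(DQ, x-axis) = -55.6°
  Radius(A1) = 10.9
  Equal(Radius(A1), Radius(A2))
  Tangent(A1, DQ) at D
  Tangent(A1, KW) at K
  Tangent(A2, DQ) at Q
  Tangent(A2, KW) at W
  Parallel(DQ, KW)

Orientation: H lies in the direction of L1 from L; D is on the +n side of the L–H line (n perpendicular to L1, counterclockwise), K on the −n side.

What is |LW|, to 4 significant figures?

32.01

The slot axis is L1's direction at -55.6°, so u = (cos -55.6°, sin -55.6°) = (0.5650, -0.8251) and n = (−sin -55.6°, cos -55.6°) = (0.8251, 0.5650). L is at the origin and H lies 30.1 along u from L, so H = 30.1·u = (17.01, -24.84). Tangency of A1 to both parallel lines with radius 10.9 puts D and K at L ± 10.9·n: D = (8.994, 6.158), K = (-8.994, -6.158). Equal radii place Q and W the same way about H: Q = H + 10.9·n = (26.00, -18.68), W = H − 10.9·n = (8.012, -30.99). Then |LW| = |W − L| = 32.01.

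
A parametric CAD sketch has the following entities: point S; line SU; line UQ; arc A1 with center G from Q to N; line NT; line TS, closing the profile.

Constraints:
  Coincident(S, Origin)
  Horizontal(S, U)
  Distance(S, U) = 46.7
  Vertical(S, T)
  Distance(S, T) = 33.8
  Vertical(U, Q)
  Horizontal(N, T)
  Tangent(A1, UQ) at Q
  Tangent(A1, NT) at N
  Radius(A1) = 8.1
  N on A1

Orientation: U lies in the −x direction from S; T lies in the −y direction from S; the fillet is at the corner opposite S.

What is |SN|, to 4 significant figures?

51.31

S is at the origin; S and U share the same y with |SU| = 46.7 and U on the −x side, so U = (-46.70, 0.000). ST is vertical with |ST| = 33.8 and T on the −y side, so T = (0.000, -33.80). The virtual corner opposite S is at (-46.70, -33.80). Since A1 is tangent to UQ there, GQ ⟂ UQ and since A1 is tangent to NT there, GN ⟂ NT, with radius 8.1, so the center G sits 8.1 in from both sides at G = (-38.60, -25.70). That places the tangent points at Q = (-46.70, -25.70) on UQ and N = (-38.60, -33.80) on NT. Then |SN| = |N − S| = 51.31.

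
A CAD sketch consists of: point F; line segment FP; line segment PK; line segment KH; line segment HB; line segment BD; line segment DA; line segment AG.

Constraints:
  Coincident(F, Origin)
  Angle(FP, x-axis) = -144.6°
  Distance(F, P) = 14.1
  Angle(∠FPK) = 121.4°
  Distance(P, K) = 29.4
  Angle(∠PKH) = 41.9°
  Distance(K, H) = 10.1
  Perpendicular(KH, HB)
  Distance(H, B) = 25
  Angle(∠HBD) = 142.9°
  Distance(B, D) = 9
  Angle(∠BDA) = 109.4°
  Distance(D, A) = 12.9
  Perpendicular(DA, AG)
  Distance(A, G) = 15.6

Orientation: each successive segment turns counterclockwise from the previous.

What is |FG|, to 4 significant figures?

38.33

F is at the origin; FP runs at -144.6° with length 14.1, so P = (-11.49, -8.168). ∠FPK = 121.4° gives PK at -86.00° from the x-axis; with |PK| = 29.4, K = (-9.442, -37.50). ∠PKH = 41.9° gives KH at 52.10° from the x-axis; with |KH| = 10.1, H = (-3.238, -29.53). KH ⟂ HB, so HB runs at 142.1°; with |HB| = 25.0, B = (-22.97, -14.17). ∠HBD = 142.9° gives BD at 179.2° from the x-axis; with |BD| = 9.0, D = (-31.96, -14.04). ∠BDA = 109.4° gives DA at -110.2° from the x-axis; with |DA| = 12.9, A = (-36.42, -26.15). The perpendicularity gives AG at right angles to DA, so AG runs at -20.20°; with |AG| = 15.6, G = (-21.78, -31.54). Then |FG| = |G − F| = 38.33.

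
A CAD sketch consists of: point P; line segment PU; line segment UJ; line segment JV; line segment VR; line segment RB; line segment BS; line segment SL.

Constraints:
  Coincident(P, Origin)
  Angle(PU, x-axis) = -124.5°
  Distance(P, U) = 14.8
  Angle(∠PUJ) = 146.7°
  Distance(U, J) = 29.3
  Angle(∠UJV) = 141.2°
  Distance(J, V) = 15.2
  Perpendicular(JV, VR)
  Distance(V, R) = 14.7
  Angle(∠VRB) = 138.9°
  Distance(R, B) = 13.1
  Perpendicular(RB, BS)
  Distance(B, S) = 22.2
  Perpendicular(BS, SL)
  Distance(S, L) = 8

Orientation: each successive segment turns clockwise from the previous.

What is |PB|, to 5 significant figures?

34.872

P is at the origin; PU runs at -124.5° with length 14.8, so U = (-8.3828, -12.197). ∠PUJ = 146.7° gives UJ at -157.80° from the x-axis; with |UJ| = 29.3, J = (-35.511, -23.268). ∠UJV = 141.2° gives JV at 163.40° from the x-axis; with |JV| = 15.2, V = (-50.077, -18.925). JV ⟂ VR, so VR runs at 73.400°; with |VR| = 14.7, R = (-45.878, -4.8380). ∠VRB = 138.9° gives RB at 32.300° from the x-axis; with |RB| = 13.1, B = (-34.805, 2.1620). Then |PB| = |B − P| = 34.872.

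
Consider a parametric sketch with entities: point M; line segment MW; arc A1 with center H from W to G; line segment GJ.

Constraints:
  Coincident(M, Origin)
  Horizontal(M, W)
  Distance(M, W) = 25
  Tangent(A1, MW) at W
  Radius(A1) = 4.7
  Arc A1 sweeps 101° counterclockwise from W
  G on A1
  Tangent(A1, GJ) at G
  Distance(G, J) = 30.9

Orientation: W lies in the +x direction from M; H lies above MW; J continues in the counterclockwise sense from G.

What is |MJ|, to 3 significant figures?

43.1

On A1, W sits at bearing -90° from H; a 101° counterclockwise sweep puts G at bearing 11°, so G = H + 4.7·(cos 11°, sin 11°) = (29.6, 5.60). Tangency of A1 to GJ means the radius HG is perpendicular to GJ, so GJ runs along (−sin 11°, cos 11°); with |GJ| = 30.9, J = (23.7, 35.9). Then |MJ| = |J − M| = 43.1.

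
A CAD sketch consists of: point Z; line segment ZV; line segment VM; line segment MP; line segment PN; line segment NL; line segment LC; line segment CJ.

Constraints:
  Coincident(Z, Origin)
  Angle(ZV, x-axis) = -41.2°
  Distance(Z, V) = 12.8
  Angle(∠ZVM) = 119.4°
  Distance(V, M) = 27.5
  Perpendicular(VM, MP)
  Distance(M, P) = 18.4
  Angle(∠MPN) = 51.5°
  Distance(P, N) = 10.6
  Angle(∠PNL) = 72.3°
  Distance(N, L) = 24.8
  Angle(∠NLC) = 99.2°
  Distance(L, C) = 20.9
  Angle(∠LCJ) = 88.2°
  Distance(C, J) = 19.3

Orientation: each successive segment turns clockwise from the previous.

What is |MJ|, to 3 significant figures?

28.7

∠NLC = 99.2° gives LC at -149° from the x-axis; with |LC| = 20.9, C = (-14.4, -58.6). ∠LCJ = 88.2° gives CJ at 119° from the x-axis; with |CJ| = 19.3, J = (-23.9, -41.8). Then |MJ| = |J − M| = 28.7.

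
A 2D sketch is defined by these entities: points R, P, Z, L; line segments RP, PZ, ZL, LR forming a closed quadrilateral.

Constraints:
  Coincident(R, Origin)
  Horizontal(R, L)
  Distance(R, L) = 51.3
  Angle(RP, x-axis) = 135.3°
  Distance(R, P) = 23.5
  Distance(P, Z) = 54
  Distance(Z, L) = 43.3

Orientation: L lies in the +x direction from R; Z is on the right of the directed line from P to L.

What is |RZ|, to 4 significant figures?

30.82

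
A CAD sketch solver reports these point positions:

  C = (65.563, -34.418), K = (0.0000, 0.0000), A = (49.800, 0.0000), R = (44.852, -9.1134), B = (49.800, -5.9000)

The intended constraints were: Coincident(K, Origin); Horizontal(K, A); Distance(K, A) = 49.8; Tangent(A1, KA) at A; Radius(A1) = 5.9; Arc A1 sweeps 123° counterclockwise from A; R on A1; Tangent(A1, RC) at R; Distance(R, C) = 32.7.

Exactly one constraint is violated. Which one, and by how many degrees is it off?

Tangent(A1, RC) at R — off by 6.30°.

K = (0.00, 0.00) ✓; K.y = 0.00, A.y = 0.00 ✓; |KA| = 49.80 ✓; ∠(BA, AK) = 90.00° ✓; |BA| = 5.900 ✓; bearing(B→R) − bearing(B→A) = 123.0° ✓; |BR| = 5.900 ✓; ∠(BR, RC) = 83.70° ✗; |RC| = 32.70 ✓.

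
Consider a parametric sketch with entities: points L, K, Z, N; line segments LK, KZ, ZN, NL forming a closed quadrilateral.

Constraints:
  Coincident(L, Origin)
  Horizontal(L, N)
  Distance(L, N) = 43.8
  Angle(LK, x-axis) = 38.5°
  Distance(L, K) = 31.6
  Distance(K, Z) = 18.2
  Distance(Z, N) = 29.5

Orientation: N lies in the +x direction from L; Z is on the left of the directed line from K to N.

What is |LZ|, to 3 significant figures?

49.7

Checks: |KZ| = 18.20 ✓; |ZN| = 29.50 ✓.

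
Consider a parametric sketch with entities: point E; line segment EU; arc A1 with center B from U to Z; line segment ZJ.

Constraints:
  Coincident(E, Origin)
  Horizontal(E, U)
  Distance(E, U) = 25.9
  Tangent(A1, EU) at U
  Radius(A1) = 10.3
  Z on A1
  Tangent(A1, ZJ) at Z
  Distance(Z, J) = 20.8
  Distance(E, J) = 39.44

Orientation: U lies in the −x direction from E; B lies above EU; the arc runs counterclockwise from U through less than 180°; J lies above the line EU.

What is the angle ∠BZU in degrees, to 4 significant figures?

37.33°

Checks: |BZ| = 10.30 ✓; ∠(BZ, ZJ) = 90.00° ✓; |ZJ| = 20.80 ✓; |EJ| = 39.44 ✓.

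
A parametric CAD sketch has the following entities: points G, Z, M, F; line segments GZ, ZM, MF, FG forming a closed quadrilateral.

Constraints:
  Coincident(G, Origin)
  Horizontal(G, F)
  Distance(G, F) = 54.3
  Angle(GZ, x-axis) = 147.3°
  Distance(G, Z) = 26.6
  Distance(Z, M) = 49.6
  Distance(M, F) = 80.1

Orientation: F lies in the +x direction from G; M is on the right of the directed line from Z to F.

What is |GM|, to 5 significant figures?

39.251

G is at the origin; GF is horizontal with |GF| = 54.3 and F in +x, so F = (54.3, 0). GZ runs at 147.3° with |GZ| = 26.6, so Z = (-22.384, 14.370). M is determined by |ZM| = 49.6 and |MF| = 80.1 together: it lies at the intersection of circle(Z, 49.6) and circle(F, 80.1). With |ZF| = 78.019, the foot of the radical line on ZF is 13.658 from Z and the perpendicular offset is √(49.6² − 13.658²) = 47.683. Taking the right-of-ZF solution: M = (-17.743, -35.012).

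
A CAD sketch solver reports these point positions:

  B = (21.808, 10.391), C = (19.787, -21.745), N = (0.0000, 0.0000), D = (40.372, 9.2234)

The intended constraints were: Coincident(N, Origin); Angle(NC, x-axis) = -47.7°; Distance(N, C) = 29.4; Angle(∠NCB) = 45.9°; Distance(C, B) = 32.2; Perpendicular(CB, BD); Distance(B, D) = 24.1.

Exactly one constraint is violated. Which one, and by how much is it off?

Distance(B, D) = 24.1 — off by 5.50.

N = (0.00, 0.00) ✓; NC at -47.70° ✓; |NC| = 29.40 ✓; ∠NCB = 45.90° ✓; |CB| = 32.20 ✓; ∠(CB, BD) = 90.00° ✓; |BD| = 18.60 ✗.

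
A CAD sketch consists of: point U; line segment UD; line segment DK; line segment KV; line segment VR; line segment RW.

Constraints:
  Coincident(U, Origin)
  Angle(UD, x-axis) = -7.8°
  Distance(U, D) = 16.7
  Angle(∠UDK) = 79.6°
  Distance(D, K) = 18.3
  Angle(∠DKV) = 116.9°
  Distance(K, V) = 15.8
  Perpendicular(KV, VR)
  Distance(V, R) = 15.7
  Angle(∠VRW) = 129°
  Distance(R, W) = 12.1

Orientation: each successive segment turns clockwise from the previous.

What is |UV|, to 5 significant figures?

22.555

∠UDK = 79.6° gives DK at -108.20° from the x-axis; with |DK| = 18.3, K = (10.830, -19.651). ∠DKV = 116.9° gives KV at -171.30° from the x-axis; with |KV| = 15.8, V = (-4.7884, -22.041). Then |UV| = |V − U| = 22.555.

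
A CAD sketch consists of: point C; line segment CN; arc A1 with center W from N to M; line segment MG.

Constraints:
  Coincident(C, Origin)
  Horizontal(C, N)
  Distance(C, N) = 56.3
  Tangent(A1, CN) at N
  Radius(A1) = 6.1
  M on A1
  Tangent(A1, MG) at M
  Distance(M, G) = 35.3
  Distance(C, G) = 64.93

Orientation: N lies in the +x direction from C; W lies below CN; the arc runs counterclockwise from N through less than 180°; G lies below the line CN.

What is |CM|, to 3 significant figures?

50.6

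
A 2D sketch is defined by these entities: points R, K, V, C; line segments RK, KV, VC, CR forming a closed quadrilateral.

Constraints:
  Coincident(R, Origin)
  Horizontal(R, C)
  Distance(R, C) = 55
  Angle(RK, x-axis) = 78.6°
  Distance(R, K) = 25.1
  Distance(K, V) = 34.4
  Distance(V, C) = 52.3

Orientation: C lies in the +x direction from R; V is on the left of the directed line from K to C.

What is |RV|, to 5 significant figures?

56.218

R is at the origin; R and C share the same y with |RC| = 55.0 and C in +x, so C = (55.0, 0). RK runs at 78.6° with |RK| = 25.1, so K = (4.9612, 24.605). V is determined by |KV| = 34.4 and |VC| = 52.3 together: it lies at the intersection of circle(K, 34.4) and circle(C, 52.3). With |KC| = 55.761, the foot of the radical line on KC is 13.965 from K and the perpendicular offset is √(34.4² − 13.965²) = 31.438. Taking the left-of-KC solution: V = (31.365, 46.655).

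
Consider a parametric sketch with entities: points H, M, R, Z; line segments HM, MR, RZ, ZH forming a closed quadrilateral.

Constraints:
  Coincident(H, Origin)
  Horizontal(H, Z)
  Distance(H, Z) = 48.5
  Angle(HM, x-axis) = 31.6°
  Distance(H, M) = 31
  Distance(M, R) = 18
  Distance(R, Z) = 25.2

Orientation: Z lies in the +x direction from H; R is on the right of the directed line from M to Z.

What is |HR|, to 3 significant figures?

23.4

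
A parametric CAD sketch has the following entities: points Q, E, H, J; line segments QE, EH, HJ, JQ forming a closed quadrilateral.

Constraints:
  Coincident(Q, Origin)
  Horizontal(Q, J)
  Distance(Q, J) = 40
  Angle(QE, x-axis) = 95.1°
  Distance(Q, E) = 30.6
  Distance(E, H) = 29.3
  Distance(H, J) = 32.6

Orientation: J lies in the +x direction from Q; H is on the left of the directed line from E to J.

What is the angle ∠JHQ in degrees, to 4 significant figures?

66.14°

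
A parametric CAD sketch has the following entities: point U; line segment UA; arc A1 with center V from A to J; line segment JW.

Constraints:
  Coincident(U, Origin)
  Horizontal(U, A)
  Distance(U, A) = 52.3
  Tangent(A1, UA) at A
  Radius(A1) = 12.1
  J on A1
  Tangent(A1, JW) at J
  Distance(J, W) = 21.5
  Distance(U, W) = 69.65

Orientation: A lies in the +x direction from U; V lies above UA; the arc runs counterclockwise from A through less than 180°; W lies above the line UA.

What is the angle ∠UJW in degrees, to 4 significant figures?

91.26°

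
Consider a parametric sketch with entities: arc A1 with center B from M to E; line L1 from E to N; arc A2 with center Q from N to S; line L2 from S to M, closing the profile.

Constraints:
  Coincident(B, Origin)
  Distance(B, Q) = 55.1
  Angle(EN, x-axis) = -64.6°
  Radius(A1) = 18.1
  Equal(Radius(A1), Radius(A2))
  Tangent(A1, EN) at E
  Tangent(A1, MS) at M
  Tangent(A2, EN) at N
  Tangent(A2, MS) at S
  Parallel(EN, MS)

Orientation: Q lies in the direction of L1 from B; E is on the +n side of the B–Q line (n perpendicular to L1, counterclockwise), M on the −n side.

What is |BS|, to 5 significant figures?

57.997

The slot axis is L1's direction at -64.6°, so u = (cos -64.6°, sin -64.6°) = (0.42894, -0.90334) and n = (−sin -64.6°, cos -64.6°) = (0.90334, 0.42894). B is at the origin and Q lies 55.1 along u from B, so Q = 55.1·u = (23.634, -49.774). Tangency of A1 to both parallel lines with radius 18.1 puts E and M at B ± 18.1·n: E = (16.350, 7.7637), M = (-16.350, -7.7637). Equal radii place N and S the same way about Q: N = Q + 18.1·n = (39.985, -42.010), S = Q − 18.1·n = (7.2840, -57.538). Then |BS| = |S − B| = 57.997.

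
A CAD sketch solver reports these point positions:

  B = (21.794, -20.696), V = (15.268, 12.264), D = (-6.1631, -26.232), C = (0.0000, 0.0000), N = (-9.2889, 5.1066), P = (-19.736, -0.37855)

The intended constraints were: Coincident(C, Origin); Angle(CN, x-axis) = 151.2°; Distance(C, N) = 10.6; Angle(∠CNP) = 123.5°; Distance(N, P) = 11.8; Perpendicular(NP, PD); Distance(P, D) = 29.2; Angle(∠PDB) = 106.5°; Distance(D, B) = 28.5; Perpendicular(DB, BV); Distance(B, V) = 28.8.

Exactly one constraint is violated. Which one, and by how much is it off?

Distance(B, V) = 28.8 — off by 4.80.

C = (0.00, 0.00) ✓; CN at 151.2° ✓; |CN| = 10.60 ✓; ∠CNP = 123.5° ✓; |NP| = 11.80 ✓; ∠(NP, PD) = 90.00° ✓; |PD| = 29.20 ✓; ∠PDB = 106.5° ✓; |DB| = 28.50 ✓; ∠(DB, BV) = 90.00° ✓; |BV| = 33.60 ✗.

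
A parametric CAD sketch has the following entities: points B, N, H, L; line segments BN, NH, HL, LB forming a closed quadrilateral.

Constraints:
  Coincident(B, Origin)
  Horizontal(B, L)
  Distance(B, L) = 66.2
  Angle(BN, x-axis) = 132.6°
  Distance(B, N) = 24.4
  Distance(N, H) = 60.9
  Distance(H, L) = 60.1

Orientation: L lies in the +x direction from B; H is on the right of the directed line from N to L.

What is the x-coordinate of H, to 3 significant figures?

16.2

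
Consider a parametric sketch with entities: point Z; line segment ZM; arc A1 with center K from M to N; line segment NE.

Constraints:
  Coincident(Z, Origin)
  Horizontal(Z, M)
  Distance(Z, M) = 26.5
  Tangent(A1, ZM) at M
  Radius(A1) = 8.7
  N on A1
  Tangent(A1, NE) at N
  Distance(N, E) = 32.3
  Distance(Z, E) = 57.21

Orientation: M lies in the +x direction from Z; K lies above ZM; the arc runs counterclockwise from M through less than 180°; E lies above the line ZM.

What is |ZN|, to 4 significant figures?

35.54

Z is at the origin; ZM is horizontal with |ZM| = 26.5 and M on the +x side, so M = (26.50, 0.000). A1 meets ZM tangentially, so KM is at right angles to ZM, so K = M + (0, 8.7) = (26.50, 8.700). Since KN ⟂ NE (tangency), |KE| = √(8.7² + 32.3²) = 33.45 regardless of where N sits on A1. So E lies on both circle(Z, 57.21) and circle(K, 33.45); the above-ZM intersection is E = (42.89, 37.86). N is the foot of the tangent from E: N = (34.93, 6.556).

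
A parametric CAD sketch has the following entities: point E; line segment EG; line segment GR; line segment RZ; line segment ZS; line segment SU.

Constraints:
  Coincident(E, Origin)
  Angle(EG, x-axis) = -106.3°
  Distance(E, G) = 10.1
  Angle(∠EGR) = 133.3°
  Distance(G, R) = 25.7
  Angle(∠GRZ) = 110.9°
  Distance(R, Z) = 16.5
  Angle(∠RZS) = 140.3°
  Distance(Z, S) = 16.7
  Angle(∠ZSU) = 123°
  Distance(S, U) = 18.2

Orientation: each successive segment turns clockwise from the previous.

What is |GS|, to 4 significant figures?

40.76

∠GRZ = 110.9° gives RZ at 137.9° from the x-axis; with |RZ| = 16.5, Z = (-37.98, -10.30). ∠RZS = 140.3° gives ZS at 98.20° from the x-axis; with |ZS| = 16.7, S = (-40.36, 6.230). Then |GS| = |S − G| = 40.76.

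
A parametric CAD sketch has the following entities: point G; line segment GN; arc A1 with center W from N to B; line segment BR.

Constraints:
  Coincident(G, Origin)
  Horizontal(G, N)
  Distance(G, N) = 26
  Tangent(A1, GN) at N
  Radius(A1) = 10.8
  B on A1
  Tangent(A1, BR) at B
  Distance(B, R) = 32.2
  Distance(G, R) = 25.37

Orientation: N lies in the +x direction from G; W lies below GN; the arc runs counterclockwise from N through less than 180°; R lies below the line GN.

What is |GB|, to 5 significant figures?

18.852

Checks: |WN| = 10.80 ✓; |WB| = 10.80 ✓; ∠(WB, BR) = 90.00° ✓; |BR| = 32.20 ✓; |GR| = 25.37 ✓.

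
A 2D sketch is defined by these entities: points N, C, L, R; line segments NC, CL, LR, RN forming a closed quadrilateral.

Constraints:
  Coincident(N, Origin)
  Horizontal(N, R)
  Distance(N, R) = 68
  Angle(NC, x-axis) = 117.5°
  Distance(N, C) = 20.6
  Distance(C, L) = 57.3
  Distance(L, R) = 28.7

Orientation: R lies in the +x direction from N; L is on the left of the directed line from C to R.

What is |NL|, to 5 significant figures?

51.902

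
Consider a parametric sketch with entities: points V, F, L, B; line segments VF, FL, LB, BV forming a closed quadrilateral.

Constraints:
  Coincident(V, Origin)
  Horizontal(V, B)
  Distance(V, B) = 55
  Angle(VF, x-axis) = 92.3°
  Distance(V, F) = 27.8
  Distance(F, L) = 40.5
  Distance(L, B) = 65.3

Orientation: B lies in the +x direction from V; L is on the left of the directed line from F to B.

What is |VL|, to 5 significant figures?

63.623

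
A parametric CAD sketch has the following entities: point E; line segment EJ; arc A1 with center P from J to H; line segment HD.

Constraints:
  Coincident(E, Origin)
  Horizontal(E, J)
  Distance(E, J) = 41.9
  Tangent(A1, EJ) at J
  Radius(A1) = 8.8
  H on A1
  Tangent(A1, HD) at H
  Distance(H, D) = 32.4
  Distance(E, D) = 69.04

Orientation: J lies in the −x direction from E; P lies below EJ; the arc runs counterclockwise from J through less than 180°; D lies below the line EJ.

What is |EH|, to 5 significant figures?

50.993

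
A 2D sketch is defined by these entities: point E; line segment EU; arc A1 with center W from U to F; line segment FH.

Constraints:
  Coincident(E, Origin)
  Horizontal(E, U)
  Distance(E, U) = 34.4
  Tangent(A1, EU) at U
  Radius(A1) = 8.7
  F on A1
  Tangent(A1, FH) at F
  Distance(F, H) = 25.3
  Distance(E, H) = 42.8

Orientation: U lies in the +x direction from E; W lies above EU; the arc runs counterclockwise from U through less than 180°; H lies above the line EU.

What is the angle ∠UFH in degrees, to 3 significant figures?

116°

E is at the origin; E and U share the same y with |EU| = 34.4 and U on the +x side, so U = (34.4, 0.00). Tangency of A1 to EU means the radius WU is perpendicular to EU, so W = U + (0, 8.7) = (34.4, 8.70). Since WF ⟂ FH (tangency), |WH| = √(8.7² + 25.3²) = 26.8 regardless of where F sits on A1. So H lies on both circle(E, 42.8) and circle(W, 26.8); the above-EU intersection is H = (25.9, 34.1). F is the foot of the tangent from H: F = (41.3, 14.0).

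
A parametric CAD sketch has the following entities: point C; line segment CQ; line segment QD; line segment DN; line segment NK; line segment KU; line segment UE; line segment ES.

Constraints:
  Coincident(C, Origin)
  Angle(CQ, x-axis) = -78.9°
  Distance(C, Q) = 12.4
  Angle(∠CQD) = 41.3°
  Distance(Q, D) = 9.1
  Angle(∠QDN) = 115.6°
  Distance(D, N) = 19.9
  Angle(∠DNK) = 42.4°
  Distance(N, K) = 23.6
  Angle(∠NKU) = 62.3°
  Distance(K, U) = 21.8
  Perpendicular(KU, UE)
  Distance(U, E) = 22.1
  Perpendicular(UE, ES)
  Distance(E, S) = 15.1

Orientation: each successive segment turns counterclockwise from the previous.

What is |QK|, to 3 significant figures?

10.0

C is at the origin; CQ runs at -78.9° with length 12.4, so Q = (2.39, -12.2). ∠CQD = 41.3° gives QD at 59.8° from the x-axis; with |QD| = 9.1, D = (6.96, -4.30). ∠QDN = 115.6° gives DN at 124° from the x-axis; with |DN| = 19.9, N = (-4.22, 12.2). ∠DNK = 42.4° gives NK at -98.2° from the x-axis; with |NK| = 23.6, K = (-7.59, -11.2). Then |QK| = |K − Q| = 10.0.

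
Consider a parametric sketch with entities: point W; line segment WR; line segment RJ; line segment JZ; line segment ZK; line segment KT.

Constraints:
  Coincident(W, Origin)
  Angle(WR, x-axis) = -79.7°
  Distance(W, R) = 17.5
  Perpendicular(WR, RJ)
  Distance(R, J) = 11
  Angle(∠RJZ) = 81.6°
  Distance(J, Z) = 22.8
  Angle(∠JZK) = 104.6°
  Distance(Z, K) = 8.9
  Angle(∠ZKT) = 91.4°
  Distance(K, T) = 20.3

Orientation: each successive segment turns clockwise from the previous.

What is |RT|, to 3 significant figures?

5.14

W is at the origin; WR runs at -79.7° with length 17.5, so R = (3.13, -17.2). WR ⟂ RJ, so RJ runs at -170°; with |RJ| = 11.0, J = (-7.69, -19.2). ∠RJZ = 81.6° gives JZ at 91.9° from the x-axis; with |JZ| = 22.8, Z = (-8.45, 3.60). ∠JZK = 104.6° gives ZK at 16.5° from the x-axis; with |ZK| = 8.9, K = (0.0839, 6.13). ∠ZKT = 91.4° gives KT at -72.1° from the x-axis; with |KT| = 20.3, T = (6.32, -13.2). Then |RT| = |T − R| = 5.14.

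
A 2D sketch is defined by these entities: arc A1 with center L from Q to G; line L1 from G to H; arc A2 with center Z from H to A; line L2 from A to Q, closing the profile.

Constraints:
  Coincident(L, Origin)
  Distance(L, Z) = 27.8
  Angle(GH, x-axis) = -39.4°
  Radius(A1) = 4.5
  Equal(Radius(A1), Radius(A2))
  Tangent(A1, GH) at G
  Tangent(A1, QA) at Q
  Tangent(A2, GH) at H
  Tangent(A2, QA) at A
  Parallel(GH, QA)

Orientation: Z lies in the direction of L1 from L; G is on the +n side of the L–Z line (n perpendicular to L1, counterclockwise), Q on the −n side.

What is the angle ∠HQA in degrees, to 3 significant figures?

17.9°

The slot axis is L1's direction at -39.4°, so u = (cos -39.4°, sin -39.4°) = (0.773, -0.635) and n = (−sin -39.4°, cos -39.4°) = (0.635, 0.773). L is at the origin and Z lies 27.8 along u from L, so Z = 27.8·u = (21.5, -17.6). Tangency of A1 to both parallel lines with radius 4.5 puts G and Q at L ± 4.5·n: G = (2.86, 3.48), Q = (-2.86, -3.48). Equal radii place H and A the same way about Z: H = Z + 4.5·n = (24.3, -14.2), A = Z − 4.5·n = (18.6, -21.1). Then cos ∠HQA = QH·QA / (|QH||QA|), giving 17.9°.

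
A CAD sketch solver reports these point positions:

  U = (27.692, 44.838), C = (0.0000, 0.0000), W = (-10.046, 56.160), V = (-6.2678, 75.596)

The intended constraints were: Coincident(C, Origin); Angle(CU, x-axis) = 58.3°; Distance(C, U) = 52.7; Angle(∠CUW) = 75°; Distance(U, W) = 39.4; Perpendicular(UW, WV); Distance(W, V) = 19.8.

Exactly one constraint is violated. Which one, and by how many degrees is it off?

Perpendicular(UW, WV) — off by 5.70°.

C = (0.00, 0.00) ✓; CU at 58.30° ✓; |CU| = 52.70 ✓; ∠CUW = 75.00° ✓; |UW| = 39.40 ✓; ∠(UW, WV) = 84.30° ✗; |WV| = 19.80 ✓.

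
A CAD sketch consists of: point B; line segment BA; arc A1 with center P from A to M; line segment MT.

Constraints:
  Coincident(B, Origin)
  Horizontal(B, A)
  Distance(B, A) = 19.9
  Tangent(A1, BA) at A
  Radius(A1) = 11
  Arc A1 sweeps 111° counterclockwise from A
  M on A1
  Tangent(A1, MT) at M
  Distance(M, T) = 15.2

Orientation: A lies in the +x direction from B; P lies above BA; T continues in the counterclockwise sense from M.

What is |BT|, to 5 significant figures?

38.208

B is at the origin; B and A share the same y with |BA| = 19.9 and A on the +x side, so A = (19.900, 0.0000). Since A1 is tangent to BA there, PA ⟂ BA, so P = A + (0, 11) = (19.900, 11.000). On A1, A sits at bearing -90° from P; a 111° counterclockwise sweep puts M at bearing 21°, so M = P + 11.0·(cos 21°, sin 21°) = (30.169, 14.942). A1 meets MT tangentially, so PM is at right angles to MT, so MT runs along (−sin 21°, cos 21°); with |MT| = 15.2, T = (24.722, 29.132). Then |BT| = |T − B| = 38.208.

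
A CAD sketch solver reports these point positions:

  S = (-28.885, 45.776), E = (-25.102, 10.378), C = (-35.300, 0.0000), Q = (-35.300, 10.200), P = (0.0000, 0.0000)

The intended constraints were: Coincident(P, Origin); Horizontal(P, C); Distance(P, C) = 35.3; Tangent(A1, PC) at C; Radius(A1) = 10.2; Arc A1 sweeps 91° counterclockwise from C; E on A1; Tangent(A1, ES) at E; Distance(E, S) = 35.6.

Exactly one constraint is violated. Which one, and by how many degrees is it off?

Tangent(A1, ES) at E — off by 5.10°.

P = (0.00, 0.00) ✓; P.y = 0.00, C.y = 0.00 ✓; |PC| = 35.30 ✓; ∠(QC, CP) = 90.00° ✓; |QC| = 10.20 ✓; bearing(Q→E) − bearing(Q→C) = 91.00° ✓; |QE| = 10.20 ✓; ∠(QE, ES) = 84.90° ✗; |ES| = 35.60 ✓.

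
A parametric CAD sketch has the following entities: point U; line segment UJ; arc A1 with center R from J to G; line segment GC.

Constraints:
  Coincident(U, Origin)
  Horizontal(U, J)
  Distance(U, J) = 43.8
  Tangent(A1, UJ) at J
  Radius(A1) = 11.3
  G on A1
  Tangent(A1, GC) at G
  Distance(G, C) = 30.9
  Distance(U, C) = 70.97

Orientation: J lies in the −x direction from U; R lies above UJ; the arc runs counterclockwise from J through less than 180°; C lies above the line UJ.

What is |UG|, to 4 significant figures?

40.77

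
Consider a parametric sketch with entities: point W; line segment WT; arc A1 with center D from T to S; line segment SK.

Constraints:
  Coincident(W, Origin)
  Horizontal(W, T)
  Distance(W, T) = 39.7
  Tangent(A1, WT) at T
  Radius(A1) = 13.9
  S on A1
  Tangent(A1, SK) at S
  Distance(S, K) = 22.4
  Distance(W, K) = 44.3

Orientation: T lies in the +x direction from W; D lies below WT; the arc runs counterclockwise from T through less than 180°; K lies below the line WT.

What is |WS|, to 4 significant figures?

29.24

Checks: |DS| = 13.90 ✓; ∠(DS, SK) = 90.00° ✓; |SK| = 22.40 ✓; |WK| = 44.30 ✓.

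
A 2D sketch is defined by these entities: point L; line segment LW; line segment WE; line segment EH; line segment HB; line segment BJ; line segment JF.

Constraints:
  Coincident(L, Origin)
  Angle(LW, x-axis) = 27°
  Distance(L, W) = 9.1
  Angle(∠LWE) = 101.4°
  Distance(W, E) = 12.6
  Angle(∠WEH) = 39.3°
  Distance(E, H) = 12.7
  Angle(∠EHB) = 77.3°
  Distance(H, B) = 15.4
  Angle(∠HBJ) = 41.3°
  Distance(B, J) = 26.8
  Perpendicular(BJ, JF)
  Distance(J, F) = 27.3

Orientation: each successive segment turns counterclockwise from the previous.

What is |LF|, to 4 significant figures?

24.07

L is at the origin; LW runs at 27.0° with length 9.1, so W = (8.108, 4.131). ∠LWE = 101.4° gives WE at 105.6° from the x-axis; with |WE| = 12.6, E = (4.720, 16.27). ∠WEH = 39.3° gives EH at -113.7° from the x-axis; with |EH| = 12.7, H = (-0.3850, 4.638). ∠EHB = 77.3° gives HB at -11.00° from the x-axis; with |HB| = 15.4, B = (14.73, 1.700). ∠HBJ = 41.3° gives BJ at 127.7° from the x-axis; with |BJ| = 26.8, J = (-1.657, 22.90). BJ ⟂ JF, so JF runs at -142.3°; with |JF| = 27.3, F = (-23.26, 6.210). Then |LF| = |F − L| = 24.07.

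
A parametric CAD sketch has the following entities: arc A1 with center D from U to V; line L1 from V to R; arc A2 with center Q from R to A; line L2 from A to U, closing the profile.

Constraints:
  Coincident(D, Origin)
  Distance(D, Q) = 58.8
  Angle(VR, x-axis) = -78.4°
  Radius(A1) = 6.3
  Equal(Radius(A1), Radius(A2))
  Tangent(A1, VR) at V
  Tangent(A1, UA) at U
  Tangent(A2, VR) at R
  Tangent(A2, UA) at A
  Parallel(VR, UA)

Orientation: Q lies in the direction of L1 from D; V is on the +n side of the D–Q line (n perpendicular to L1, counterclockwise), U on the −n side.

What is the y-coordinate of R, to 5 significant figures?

-56.332

Tangency of A1 to both parallel lines with radius 6.3 puts V and U at D ± 6.3·n: V = (6.1713, 1.2668), U = (-6.1713, -1.2668). Equal radii place R and A the same way about Q: R = Q + 6.3·n = (17.995, -56.332), A = Q − 6.3·n = (5.6521, -58.866). So R.y = -56.332.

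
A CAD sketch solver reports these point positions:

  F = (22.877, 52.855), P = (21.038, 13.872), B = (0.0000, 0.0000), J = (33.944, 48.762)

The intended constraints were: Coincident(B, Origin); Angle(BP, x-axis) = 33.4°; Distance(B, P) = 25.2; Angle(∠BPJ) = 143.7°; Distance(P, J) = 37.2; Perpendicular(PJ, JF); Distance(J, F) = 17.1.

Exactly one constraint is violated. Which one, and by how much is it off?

Distance(J, F) = 17.1 — off by 5.30.

B = (0.00, 0.00) ✓; BP at 33.40° ✓; |BP| = 25.20 ✓; ∠BPJ = 143.7° ✓; |PJ| = 37.20 ✓; ∠(PJ, JF) = 90.00° ✓; |JF| = 11.80 ✗.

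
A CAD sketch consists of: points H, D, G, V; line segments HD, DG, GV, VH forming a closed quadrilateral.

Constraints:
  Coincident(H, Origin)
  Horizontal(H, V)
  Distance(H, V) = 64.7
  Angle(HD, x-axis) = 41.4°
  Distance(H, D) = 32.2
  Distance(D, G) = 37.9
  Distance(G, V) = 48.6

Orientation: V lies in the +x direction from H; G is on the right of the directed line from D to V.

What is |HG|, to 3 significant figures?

24.9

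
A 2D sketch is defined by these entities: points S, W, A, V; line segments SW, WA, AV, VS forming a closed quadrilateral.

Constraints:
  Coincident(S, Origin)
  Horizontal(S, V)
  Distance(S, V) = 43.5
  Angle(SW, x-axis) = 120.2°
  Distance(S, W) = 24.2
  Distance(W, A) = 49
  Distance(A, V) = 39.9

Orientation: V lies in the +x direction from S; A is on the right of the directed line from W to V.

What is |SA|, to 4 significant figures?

24.85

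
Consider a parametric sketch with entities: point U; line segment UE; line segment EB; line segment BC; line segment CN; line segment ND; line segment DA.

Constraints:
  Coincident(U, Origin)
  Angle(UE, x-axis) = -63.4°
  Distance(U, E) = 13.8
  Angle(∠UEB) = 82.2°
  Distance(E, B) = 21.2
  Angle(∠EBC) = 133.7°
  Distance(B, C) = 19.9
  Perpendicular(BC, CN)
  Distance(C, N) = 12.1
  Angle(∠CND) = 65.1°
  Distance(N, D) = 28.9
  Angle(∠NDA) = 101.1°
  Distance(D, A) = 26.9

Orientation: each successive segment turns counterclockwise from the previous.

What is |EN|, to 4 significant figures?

34.70

U is at the origin; UE runs at -63.4° with length 13.8, so E = (6.179, -12.34). ∠UEB = 82.2° gives EB at 34.40° from the x-axis; with |EB| = 21.2, B = (23.67, -0.3620). ∠EBC = 133.7° gives BC at 80.70° from the x-axis; with |BC| = 19.9, C = (26.89, 19.28). The perpendicularity gives CN at right angles to BC, so CN runs at 170.7°; with |CN| = 12.1, N = (14.95, 21.23). Then |EN| = |N − E| = 34.70.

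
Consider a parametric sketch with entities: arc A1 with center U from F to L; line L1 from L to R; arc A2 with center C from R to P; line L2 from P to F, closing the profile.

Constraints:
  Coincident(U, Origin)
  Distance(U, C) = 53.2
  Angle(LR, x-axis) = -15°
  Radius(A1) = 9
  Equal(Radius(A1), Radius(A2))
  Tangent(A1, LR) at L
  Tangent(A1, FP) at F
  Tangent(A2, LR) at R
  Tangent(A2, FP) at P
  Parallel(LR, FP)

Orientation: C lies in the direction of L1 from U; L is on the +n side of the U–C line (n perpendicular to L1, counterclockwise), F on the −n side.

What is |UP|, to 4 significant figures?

53.96

The slot axis is L1's direction at -15.0°, so u = (cos -15.0°, sin -15.0°) = (0.9659, -0.2588) and n = (−sin -15.0°, cos -15.0°) = (0.2588, 0.9659). U is at the origin and C lies 53.2 along u from U, so C = 53.2·u = (51.39, -13.77). Tangency of A1 to both parallel lines with radius 9.0 puts L and F at U ± 9.0·n: L = (2.329, 8.693), F = (-2.329, -8.693). Equal radii place R and P the same way about C: R = C + 9.0·n = (53.72, -5.076), P = C − 9.0·n = (49.06, -22.46). Then |UP| = |P − U| = 53.96.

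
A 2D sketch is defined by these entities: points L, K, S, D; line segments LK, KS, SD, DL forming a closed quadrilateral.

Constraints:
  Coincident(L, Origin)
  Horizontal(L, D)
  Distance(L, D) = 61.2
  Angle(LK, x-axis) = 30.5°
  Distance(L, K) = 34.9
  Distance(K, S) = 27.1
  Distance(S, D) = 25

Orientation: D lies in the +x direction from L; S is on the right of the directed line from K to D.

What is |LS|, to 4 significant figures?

38.53

Checks: |KS| = 27.10 ✓; |SD| = 25.00 ✓.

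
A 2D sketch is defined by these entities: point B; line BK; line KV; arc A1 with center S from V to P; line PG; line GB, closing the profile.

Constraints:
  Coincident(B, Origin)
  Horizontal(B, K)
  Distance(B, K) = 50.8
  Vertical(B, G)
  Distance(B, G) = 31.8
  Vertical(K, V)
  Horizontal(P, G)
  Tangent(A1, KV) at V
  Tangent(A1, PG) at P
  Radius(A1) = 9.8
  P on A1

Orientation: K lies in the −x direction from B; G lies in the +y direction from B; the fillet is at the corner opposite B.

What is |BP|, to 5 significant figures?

51.887

The virtual corner opposite B is at (-50.800, 31.800). Tangency of A1 to KV means the radius SV is perpendicular to KV and A1 meets PG tangentially, so SP is at right angles to PG, with radius 9.8, so the center S sits 9.8 in from both sides at S = (-41.000, 22.000). That places the tangent points at V = (-50.800, 22.000) on KV and P = (-41.000, 31.800) on PG. Then |BP| = |P − B| = 51.887.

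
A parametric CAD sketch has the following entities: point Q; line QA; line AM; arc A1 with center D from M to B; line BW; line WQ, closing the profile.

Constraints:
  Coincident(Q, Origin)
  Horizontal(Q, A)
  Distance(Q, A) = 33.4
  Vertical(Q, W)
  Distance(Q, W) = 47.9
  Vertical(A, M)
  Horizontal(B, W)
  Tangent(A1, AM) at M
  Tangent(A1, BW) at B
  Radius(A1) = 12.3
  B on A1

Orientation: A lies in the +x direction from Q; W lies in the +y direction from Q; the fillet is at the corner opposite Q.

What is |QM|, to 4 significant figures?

48.82

The virtual corner opposite Q is at (33.40, 47.90). A1 meets AM tangentially, so DM is at right angles to AM and A1 meets BW tangentially, so DB is at right angles to BW, with radius 12.3, so the center D sits 12.3 in from both sides at D = (21.10, 35.60). That places the tangent points at M = (33.40, 35.60) on AM and B = (21.10, 47.90) on BW. Then |QM| = |M − Q| = 48.82.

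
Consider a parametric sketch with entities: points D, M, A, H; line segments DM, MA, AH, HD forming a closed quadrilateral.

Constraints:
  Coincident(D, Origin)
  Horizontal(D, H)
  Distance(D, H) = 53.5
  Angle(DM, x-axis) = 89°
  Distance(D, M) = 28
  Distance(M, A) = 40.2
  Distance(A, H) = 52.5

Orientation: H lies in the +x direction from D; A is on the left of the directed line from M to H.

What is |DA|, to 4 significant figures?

60.10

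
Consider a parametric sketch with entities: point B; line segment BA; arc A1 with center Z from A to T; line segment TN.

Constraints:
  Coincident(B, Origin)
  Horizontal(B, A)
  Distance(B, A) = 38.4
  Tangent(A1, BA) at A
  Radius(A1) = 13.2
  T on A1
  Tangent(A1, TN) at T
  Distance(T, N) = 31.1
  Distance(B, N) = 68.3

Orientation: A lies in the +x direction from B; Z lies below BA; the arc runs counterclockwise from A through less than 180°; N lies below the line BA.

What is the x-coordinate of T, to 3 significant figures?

29.4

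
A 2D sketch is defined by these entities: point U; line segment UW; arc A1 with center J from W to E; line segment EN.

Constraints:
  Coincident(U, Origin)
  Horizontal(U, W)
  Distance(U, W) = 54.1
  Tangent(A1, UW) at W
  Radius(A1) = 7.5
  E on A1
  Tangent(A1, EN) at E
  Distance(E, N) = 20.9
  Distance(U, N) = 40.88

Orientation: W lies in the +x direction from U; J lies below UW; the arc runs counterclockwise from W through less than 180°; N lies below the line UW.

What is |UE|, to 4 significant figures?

48.15

U is at the origin; U and W share the same y with |UW| = 54.1 and W on the +x side, so W = (54.10, 0.000). Tangency of A1 to UW means the radius JW is perpendicular to UW, so J = W + (0, -7.5) = (54.10, -7.500). Since JE ⟂ EN (tangency), |JN| = √(7.5² + 20.9²) = 22.20 regardless of where E sits on A1. So N lies on both circle(U, 40.88) and circle(J, 22.20); the below-UW intersection is N = (35.70, -19.92). E is the foot of the tangent from N: E = (48.05, -3.067).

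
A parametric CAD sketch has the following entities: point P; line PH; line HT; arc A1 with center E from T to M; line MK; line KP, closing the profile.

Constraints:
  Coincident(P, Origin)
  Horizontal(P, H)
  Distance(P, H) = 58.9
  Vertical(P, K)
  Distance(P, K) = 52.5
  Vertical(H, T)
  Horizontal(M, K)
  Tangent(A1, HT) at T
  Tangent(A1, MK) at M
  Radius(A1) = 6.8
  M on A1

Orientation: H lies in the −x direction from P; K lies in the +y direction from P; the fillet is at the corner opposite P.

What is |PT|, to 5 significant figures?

74.550

The virtual corner opposite P is at (-58.900, 52.500). A1 meets HT tangentially, so ET is at right angles to HT and the tangent condition forces EM to be normal to MK, with radius 6.8, so the center E sits 6.8 in from both sides at E = (-52.100, 45.700). That places the tangent points at T = (-58.900, 45.700) on HT and M = (-52.100, 52.500) on MK. Then |PT| = |T − P| = 74.550.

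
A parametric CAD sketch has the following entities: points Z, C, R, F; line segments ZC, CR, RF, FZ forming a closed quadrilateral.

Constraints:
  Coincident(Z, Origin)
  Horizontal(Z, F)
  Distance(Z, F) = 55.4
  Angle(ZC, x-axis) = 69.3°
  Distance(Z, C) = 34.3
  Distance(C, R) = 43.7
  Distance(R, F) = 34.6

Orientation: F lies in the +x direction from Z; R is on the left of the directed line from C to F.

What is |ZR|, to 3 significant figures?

65.6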